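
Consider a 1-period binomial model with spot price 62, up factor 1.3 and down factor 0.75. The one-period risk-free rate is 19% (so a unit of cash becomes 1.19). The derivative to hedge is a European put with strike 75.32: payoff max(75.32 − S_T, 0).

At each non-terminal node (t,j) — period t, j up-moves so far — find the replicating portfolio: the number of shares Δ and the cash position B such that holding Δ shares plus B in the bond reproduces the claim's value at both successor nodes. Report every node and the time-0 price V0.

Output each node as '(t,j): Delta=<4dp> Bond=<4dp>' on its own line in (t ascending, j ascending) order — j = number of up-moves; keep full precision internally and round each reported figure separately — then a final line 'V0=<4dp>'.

Since d<R<u, set p* = (R−d)/(u−d) = 0.8000; price each node as the discounted p*-expectation of its children.
At expiry t=1: V(1,0)=28.8200, V(1,1)=0.0000
  t=0,j=0: stock 62.0000 → up 80.6000 (V=0.0000), down 46.5000 (V=28.8200). Price 4.8437; hedge Δ=-0.8452, bond B=57.2437.
Root portfolio cost Δ·62+B reproduces V0=4.8437.

(0,0): Delta=-0.8452 Bond=57.2437
V0=4.8437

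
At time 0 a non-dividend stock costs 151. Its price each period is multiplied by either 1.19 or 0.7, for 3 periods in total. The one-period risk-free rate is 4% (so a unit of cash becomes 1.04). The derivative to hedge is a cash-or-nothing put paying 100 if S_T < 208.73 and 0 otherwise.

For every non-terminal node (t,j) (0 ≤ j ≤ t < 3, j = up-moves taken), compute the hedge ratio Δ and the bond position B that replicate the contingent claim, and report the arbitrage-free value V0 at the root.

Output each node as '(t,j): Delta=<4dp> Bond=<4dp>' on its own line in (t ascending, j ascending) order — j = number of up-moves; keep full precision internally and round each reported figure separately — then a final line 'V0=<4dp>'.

(0,0): Delta=-0.6016 Bond=150.0456
(1,0): Delta=0.0000 Bond=92.4556
(1,1): Delta=-0.7578 Bond=184.1026
(2,0): Delta=0.0000 Bond=96.1538
(2,1): Delta=0.0000 Bond=96.1538
(2,2): Delta=-0.9544 Bond=233.5165
V0=59.2002

Risk-neutral probability p* = (R−d)/(u−d) = (1.04−0.7)/(1.19−0.7) = 0.6939.
Payoff layer (t=3): V(3,0)=100.0000, V(3,1)=100.0000, V(3,2)=100.0000, V(3,3)=0.0000
(2,0): S=73.9900. Δ = (V_up−V_dn)/(S_up−S_dn) = (100.0000−100.0000)/(88.0481−51.7930) = 0.0000. V = [p*·100.0000 + (1−p*)·100.0000]/1.04 = 96.1538. B = V − Δ·S = 96.1538.
(2,1): S=125.7830. Δ = (V_up−V_dn)/(S_up−S_dn) = (100.0000−100.0000)/(149.6818−88.0481) = 0.0000. V = [p*·100.0000 + (1−p*)·100.0000]/1.04 = 96.1538. B = V − Δ·S = 96.1538.
(2,2): S=213.8311. Δ = (V_up−V_dn)/(S_up−S_dn) = (0.0000−100.0000)/(254.4590−149.6818) = -0.9544. V = [p*·0.0000 + (1−p*)·100.0000]/1.04 = 29.4349. B = V − Δ·S = 233.5165.
(1,0): S=105.7000. Δ = (V_up−V_dn)/(S_up−S_dn) = (96.1538−96.1538)/(125.7830−73.9900) = 0.0000. V = [p*·96.1538 + (1−p*)·96.1538]/1.04 = 92.4556. B = V − Δ·S = 92.4556.
(1,1): S=179.6900. Δ = (V_up−V_dn)/(S_up−S_dn) = (29.4349−96.1538)/(213.8311−125.7830) = -0.7578. V = [p*·29.4349 + (1−p*)·96.1538]/1.04 = 47.9414. B = V − Δ·S = 184.1026.
(0,0): S=151.0000. Δ = (V_up−V_dn)/(S_up−S_dn) = (47.9414−92.4556)/(179.6900−105.7000) = -0.6016. V = [p*·47.9414 + (1−p*)·92.4556]/1.04 = 59.2002. B = V − Δ·S = 150.0456.
The time-0 hedge costs 59.2002, which is the no-arbitrage price.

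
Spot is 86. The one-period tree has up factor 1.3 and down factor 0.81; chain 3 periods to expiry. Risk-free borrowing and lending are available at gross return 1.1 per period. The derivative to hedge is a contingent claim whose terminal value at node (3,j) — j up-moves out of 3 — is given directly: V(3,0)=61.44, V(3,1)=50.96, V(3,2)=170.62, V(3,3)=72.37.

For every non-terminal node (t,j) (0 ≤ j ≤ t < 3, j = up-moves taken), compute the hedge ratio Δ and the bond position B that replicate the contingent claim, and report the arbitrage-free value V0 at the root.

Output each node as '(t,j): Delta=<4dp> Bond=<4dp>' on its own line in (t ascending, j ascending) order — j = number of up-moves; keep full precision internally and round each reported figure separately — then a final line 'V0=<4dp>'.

(0,0): Delta=0.4246 Bond=44.1984
(1,0): Delta=1.7722 Bond=-45.2561
(1,1): Delta=-0.1544 Bond=113.3591
(2,0): Delta=-0.3791 Bond=71.6037
(2,1): Delta=2.6967 Bond=-133.4957
(2,2): Delta=-1.3796 Bond=302.7575
V0=80.7164

The replicating-portfolio and risk-neutral prices coincide; use p* = (1.1−0.81)/(1.3−0.81) = 0.5918 for the latter.
Payoff layer (t=3): V(3,0)=61.4400, V(3,1)=50.9600, V(3,2)=170.6200, V(3,3)=72.3700
Node (2,0) S=56.4246: V=(p*·50.9600+(1−p*)·61.4400)/1.1=50.2160; Δ=(50.9600−61.4400)/(73.3520−45.7039)=-0.3791; B=V−Δ·S=71.6037
Node (2,1) S=90.5580: V=(p*·170.6200+(1−p*)·50.9600)/1.1=110.7083; Δ=(170.6200−50.9600)/(117.7254−73.3520)=2.6967; B=V−Δ·S=-133.4957
Node (2,2) S=145.3400: V=(p*·72.3700+(1−p*)·170.6200)/1.1=102.2473; Δ=(72.3700−170.6200)/(188.9420−117.7254)=-1.3796; B=V−Δ·S=302.7575
Node (1,0) S=69.6600: V=(p*·110.7083+(1−p*)·50.2160)/1.1=78.1978; Δ=(110.7083−50.2160)/(90.5580−56.4246)=1.7722; B=V−Δ·S=-45.2561
Node (1,1) S=111.8000: V=(p*·102.2473+(1−p*)·110.7083)/1.1=96.0916; Δ=(102.2473−110.7083)/(145.3400−90.5580)=-0.1544; B=V−Δ·S=113.3591
Node (0,0) S=86.0000: V=(p*·96.0916+(1−p*)·78.1978)/1.1=80.7164; Δ=(96.0916−78.1978)/(111.8000−69.6600)=0.4246; B=V−Δ·S=44.1984
The time-0 hedge costs 80.7164, which is the no-arbitrage price.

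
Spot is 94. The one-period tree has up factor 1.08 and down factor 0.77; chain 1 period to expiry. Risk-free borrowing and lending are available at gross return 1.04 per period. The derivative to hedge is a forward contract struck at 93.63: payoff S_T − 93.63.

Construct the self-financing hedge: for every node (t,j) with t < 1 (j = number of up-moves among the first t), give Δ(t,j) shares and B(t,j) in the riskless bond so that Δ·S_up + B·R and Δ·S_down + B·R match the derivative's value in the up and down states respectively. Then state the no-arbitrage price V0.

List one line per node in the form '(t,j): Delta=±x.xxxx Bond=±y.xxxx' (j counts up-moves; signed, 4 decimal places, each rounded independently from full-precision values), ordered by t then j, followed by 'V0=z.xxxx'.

(0,0): Delta=1.0000 Bond=-90.0288
V0=3.9712

The replicating-portfolio and risk-neutral prices coincide; use p* = (1.04−0.77)/(1.08−0.77) = 0.8710 for the latter.
At expiry t=1: V(1,0)=-21.2500, V(1,1)=7.8900
(0,0): S=94.0000. Δ = (V_up−V_dn)/(S_up−S_dn) = (7.8900−-21.2500)/(101.5200−72.3800) = 1.0000. V = [p*·7.8900 + (1−p*)·-21.2500]/1.04 = 3.9712. B = V − Δ·S = -90.0288.
Root portfolio cost Δ·94+B reproduces V0=3.9712.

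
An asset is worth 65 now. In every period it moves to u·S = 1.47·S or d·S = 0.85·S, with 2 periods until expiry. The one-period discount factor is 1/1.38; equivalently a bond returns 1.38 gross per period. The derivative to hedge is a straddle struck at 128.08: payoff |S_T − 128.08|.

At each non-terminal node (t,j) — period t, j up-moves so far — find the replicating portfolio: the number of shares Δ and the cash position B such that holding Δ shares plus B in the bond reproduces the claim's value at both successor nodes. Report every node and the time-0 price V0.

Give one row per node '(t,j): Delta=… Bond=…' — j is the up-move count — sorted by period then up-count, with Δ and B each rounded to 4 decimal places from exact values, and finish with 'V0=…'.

Under the risk-neutral measure, an up-move has probability p* = (R−d)/(u−d) = 0.8548 and values discount at R = 1.38.
Payoff layer (t=2): V(2,0)=81.1175, V(2,1)=46.8625, V(2,2)=12.3785
Node (1,0) S=55.2500: V=(p*·46.8625+(1−p*)·81.1175)/1.38=37.5616; Δ=(46.8625−81.1175)/(81.2175−46.9625)=-1.0000; B=V−Δ·S=92.8116
Node (1,1) S=95.5500: V=(p*·12.3785+(1−p*)·46.8625)/1.38=12.5973; Δ=(12.3785−46.8625)/(140.4585−81.2175)=-0.5821; B=V−Δ·S=68.2166
Node (0,0) S=65.0000: V=(p*·12.5973+(1−p*)·37.5616)/1.38=11.7544; Δ=(12.5973−37.5616)/(95.5500−55.2500)=-0.6195; B=V−Δ·S=52.0195
Check: Δ(0,0)·S0 + B(0,0) = 11.7544 = V0.

(0,0): Delta=-0.6195 Bond=52.0195
(1,0): Delta=-1.0000 Bond=92.8116
(1,1): Delta=-0.5821 Bond=68.2166
V0=11.7544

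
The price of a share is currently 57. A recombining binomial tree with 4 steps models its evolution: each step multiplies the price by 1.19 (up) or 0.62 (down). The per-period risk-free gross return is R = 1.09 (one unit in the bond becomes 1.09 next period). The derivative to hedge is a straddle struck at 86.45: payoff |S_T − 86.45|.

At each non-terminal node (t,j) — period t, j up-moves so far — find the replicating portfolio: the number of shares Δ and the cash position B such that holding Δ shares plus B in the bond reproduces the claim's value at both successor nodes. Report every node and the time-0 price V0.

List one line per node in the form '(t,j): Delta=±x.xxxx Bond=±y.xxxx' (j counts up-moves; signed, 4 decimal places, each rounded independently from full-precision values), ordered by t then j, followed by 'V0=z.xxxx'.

Under the risk-neutral measure, an up-move has probability p* = (R−d)/(u−d) = 0.8246 and values discount at R = 1.09.
Terminal values V(4,·): V(4,0)=78.0275, V(4,1)=70.2842, V(4,2)=55.4221, V(4,3)=26.8965, V(4,4)=27.8543
Node (3,0) S=13.5847: V=(p*·70.2842+(1−p*)·78.0275)/1.09=65.7272; Δ=(70.2842−78.0275)/(16.1658−8.4225)=-1.0000; B=V−Δ·S=79.3119
Node (3,1) S=26.0739: V=(p*·55.4221+(1−p*)·70.2842)/1.09=53.2381; Δ=(55.4221−70.2842)/(31.0279−16.1658)=-1.0000; B=V−Δ·S=79.3119
Node (3,2) S=50.0450: V=(p*·26.8965+(1−p*)·55.4221)/1.09=29.2670; Δ=(26.8965−55.4221)/(59.5535−31.0279)=-1.0000; B=V−Δ·S=79.3119
Node (3,3) S=96.0541: V=(p*·27.8543+(1−p*)·26.8965)/1.09=25.4003; Δ=(27.8543−26.8965)/(114.3043−59.5535)=0.0175; B=V−Δ·S=23.7198
Node (2,0) S=21.9108: V=(p*·53.2381+(1−p*)·65.7272)/1.09=50.8524; Δ=(53.2381−65.7272)/(26.0739−13.5847)=-1.0000; B=V−Δ·S=72.7632
Node (2,1) S=42.0546: V=(p*·29.2670+(1−p*)·53.2381)/1.09=30.7086; Δ=(29.2670−53.2381)/(50.0450−26.0739)=-1.0000; B=V−Δ·S=72.7632
Node (2,2) S=80.7177: V=(p*·25.4003+(1−p*)·29.2670)/1.09=23.9254; Δ=(25.4003−29.2670)/(96.0541−50.0450)=-0.0840; B=V−Δ·S=30.7090
Node (1,0) S=35.3400: V=(p*·30.7086+(1−p*)·50.8524)/1.09=31.4153; Δ=(30.7086−50.8524)/(42.0546−21.9108)=-1.0000; B=V−Δ·S=66.7553
Node (1,1) S=67.8300: V=(p*·23.9254+(1−p*)·30.7086)/1.09=23.0417; Δ=(23.9254−30.7086)/(80.7177−42.0546)=-0.1754; B=V−Δ·S=34.9422
Node (0,0) S=57.0000: V=(p*·23.0417+(1−p*)·31.4153)/1.09=22.4869; Δ=(23.0417−31.4153)/(67.8300−35.3400)=-0.2577; B=V−Δ·S=37.1774
Root portfolio cost Δ·57+B reproduces V0=22.4869.

(0,0): Delta=-0.2577 Bond=37.1774
(1,0): Delta=-1.0000 Bond=66.7553
(1,1): Delta=-0.1754 Bond=34.9422
(2,0): Delta=-1.0000 Bond=72.7632
(2,1): Delta=-1.0000 Bond=72.7632
(2,2): Delta=-0.0840 Bond=30.7090
(3,0): Delta=-1.0000 Bond=79.3119
(3,1): Delta=-1.0000 Bond=79.3119
(3,2): Delta=-1.0000 Bond=79.3119
(3,3): Delta=0.0175 Bond=23.7198
V0=22.4869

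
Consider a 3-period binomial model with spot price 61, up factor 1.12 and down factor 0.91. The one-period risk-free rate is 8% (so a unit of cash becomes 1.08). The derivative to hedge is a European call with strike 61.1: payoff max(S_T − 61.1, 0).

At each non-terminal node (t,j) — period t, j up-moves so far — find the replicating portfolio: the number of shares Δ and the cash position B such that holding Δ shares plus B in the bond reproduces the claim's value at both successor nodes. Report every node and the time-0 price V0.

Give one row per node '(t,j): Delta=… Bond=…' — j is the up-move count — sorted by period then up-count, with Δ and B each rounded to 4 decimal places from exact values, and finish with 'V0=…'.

The replicating-portfolio and risk-neutral prices coincide; use p* = (1.08−0.91)/(1.12−0.91) = 0.8095 for the latter.
Terminal values V(3,·): V(3,0)=0.0000, V(3,1)=0.0000, V(3,2)=8.5317, V(3,3)=24.6006
(2,0): S=50.5141. Δ = (V_up−V_dn)/(S_up−S_dn) = (0.0000−0.0000)/(56.5758−45.9678) = 0.0000. V = [p*·0.0000 + (1−p*)·0.0000]/1.08 = 0.0000. B = V − Δ·S = 0.0000.
(2,1): S=62.1712. Δ = (V_up−V_dn)/(S_up−S_dn) = (8.5317−0.0000)/(69.6317−56.5758) = 0.6535. V = [p*·8.5317 + (1−p*)·0.0000]/1.08 = 6.3950. B = V − Δ·S = -34.2323.
(2,2): S=76.5184. Δ = (V_up−V_dn)/(S_up−S_dn) = (24.6006−8.5317)/(85.7006−69.6317) = 1.0000. V = [p*·24.6006 + (1−p*)·8.5317]/1.08 = 19.9443. B = V − Δ·S = -56.5741.
(1,0): S=55.5100. Δ = (V_up−V_dn)/(S_up−S_dn) = (6.3950−0.0000)/(62.1712−50.5141) = 0.5486. V = [p*·6.3950 + (1−p*)·0.0000]/1.08 = 4.7935. B = V − Δ·S = -25.6591.
(1,1): S=68.3200. Δ = (V_up−V_dn)/(S_up−S_dn) = (19.9443−6.3950)/(76.5184−62.1712) = 0.9444. V = [p*·19.9443 + (1−p*)·6.3950]/1.08 = 16.0773. B = V − Δ·S = -48.4431.
(0,0): S=61.0000. Δ = (V_up−V_dn)/(S_up−S_dn) = (16.0773−4.7935)/(68.3200−55.5100) = 0.8809. V = [p*·16.0773 + (1−p*)·4.7935]/1.08 = 12.8963. B = V − Δ·S = -40.8364.
Each (Δ,B) replicates both successor values, so the strategy is self-financing and V0 is arbitrage-free.

(0,0): Delta=0.8809 Bond=-40.8364
(1,0): Delta=0.5486 Bond=-25.6591
(1,1): Delta=0.9444 Bond=-48.4431
(2,0): Delta=0.0000 Bond=0.0000
(2,1): Delta=0.6535 Bond=-34.2323
(2,2): Delta=1.0000 Bond=-56.5741
V0=12.8963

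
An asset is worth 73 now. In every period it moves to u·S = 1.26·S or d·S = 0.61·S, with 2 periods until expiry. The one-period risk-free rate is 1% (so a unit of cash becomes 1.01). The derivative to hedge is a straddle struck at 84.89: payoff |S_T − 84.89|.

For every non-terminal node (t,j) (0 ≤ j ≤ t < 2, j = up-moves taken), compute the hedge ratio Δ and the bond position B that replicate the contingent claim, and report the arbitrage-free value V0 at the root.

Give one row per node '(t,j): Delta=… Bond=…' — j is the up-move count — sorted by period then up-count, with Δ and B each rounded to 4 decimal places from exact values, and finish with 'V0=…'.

Since d<R<u, set p* = (R−d)/(u−d) = 0.6154; price each node as the discounted p*-expectation of its children.
At expiry t=2: V(2,0)=57.7267, V(2,1)=28.7822, V(2,2)=31.0048
(1,0): S=44.5300. Δ = (V_up−V_dn)/(S_up−S_dn) = (28.7822−57.7267)/(56.1078−27.1633) = -1.0000. V = [p*·28.7822 + (1−p*)·57.7267]/1.01 = 39.5195. B = V − Δ·S = 84.0495.
(1,1): S=91.9800. Δ = (V_up−V_dn)/(S_up−S_dn) = (31.0048−28.7822)/(115.8948−56.1078) = 0.0372. V = [p*·31.0048 + (1−p*)·28.7822]/1.01 = 29.8514. B = V − Δ·S = 26.4321.
(0,0): S=73.0000. Δ = (V_up−V_dn)/(S_up−S_dn) = (29.8514−39.5195)/(91.9800−44.5300) = -0.2038. V = [p*·29.8514 + (1−p*)·39.5195]/1.01 = 33.2376. B = V − Δ·S = 48.1115.
Root portfolio cost Δ·73+B reproduces V0=33.2376.

(0,0): Delta=-0.2038 Bond=48.1115
(1,0): Delta=-1.0000 Bond=84.0495
(1,1): Delta=0.0372 Bond=26.4321
V0=33.2376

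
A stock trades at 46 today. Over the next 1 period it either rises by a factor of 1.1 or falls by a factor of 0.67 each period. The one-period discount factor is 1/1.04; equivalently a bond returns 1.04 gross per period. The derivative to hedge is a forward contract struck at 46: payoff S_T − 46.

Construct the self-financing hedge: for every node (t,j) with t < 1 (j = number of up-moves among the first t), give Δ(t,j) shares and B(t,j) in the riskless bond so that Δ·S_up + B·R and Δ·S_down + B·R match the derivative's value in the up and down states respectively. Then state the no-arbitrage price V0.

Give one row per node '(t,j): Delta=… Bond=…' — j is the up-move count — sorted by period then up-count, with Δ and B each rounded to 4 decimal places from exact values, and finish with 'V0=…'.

(0,0): Delta=1.0000 Bond=-44.2308
V0=1.7692

No-arbitrage ⇒ martingale measure with p* = (R−d)/(u−d) = 0.8605.
At expiry t=1: V(1,0)=-15.1800, V(1,1)=4.6000
(0,0): S=46.0000. Δ = (V_up−V_dn)/(S_up−S_dn) = (4.6000−-15.1800)/(50.6000−30.8200) = 1.0000. V = [p*·4.6000 + (1−p*)·-15.1800]/1.04 = 1.7692. B = V − Δ·S = -44.2308.
Self-financing check: at every node Δ·S+B equals the discounted successor values.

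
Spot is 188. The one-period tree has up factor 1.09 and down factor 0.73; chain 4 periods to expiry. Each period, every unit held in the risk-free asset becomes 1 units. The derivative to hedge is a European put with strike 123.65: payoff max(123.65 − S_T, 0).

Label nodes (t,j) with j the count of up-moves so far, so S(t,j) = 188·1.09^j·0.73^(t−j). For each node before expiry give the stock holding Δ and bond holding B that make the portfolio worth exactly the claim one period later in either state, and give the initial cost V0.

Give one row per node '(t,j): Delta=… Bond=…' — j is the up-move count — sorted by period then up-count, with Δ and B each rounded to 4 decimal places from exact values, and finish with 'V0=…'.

(0,0): Delta=-0.1166 Bond=25.2216
(1,0): Delta=-0.3843 Bond=61.9653
(1,1): Delta=-0.0568 Bond=12.9737
(2,0): Delta=-1.0000 Bond=123.6500
(2,1): Delta=-0.2468 Bond=41.4037
(2,2): Delta=-0.0144 Bond=3.4971
(3,0): Delta=-1.0000 Bond=123.6500
(3,1): Delta=-1.0000 Bond=123.6500
(3,2): Delta=-0.0787 Bond=13.9882
(3,3): Delta=0.0000 Bond=0.0000
V0=3.3083

Under the risk-neutral measure, an up-move has probability p* = (R−d)/(u−d) = 0.7500 and values discount at R = 1.
At expiry t=4: V(4,0)=70.2613, V(4,1)=43.9326, V(4,2)=4.6200, V(4,3)=0.0000, V(4,4)=0.0000
Node (3,0) S=73.1352: V=(p*·43.9326+(1−p*)·70.2613)/1=50.5148; Δ=(43.9326−70.2613)/(79.7174−53.3887)=-1.0000; B=V−Δ·S=123.6500
Node (3,1) S=109.2019: V=(p*·4.6200+(1−p*)·43.9326)/1=14.4481; Δ=(4.6200−43.9326)/(119.0300−79.7174)=-1.0000; B=V−Δ·S=123.6500
Node (3,2) S=163.0548: V=(p*·0.0000+(1−p*)·4.6200)/1=1.1550; Δ=(0.0000−4.6200)/(177.7298−119.0300)=-0.0787; B=V−Δ·S=13.9882
Node (3,3) S=243.4655: V=(p*·0.0000+(1−p*)·0.0000)/1=0.0000; Δ=(0.0000−0.0000)/(265.3773−177.7298)=0.0000; B=V−Δ·S=0.0000
Node (2,0) S=100.1852: V=(p*·14.4481+(1−p*)·50.5148)/1=23.4648; Δ=(14.4481−50.5148)/(109.2019−73.1352)=-1.0000; B=V−Δ·S=123.6500
Node (2,1) S=149.5916: V=(p*·1.1550+(1−p*)·14.4481)/1=4.4783; Δ=(1.1550−14.4481)/(163.0548−109.2019)=-0.2468; B=V−Δ·S=41.4037
Node (2,2) S=223.3628: V=(p*·0.0000+(1−p*)·1.1550)/1=0.2887; Δ=(0.0000−1.1550)/(243.4655−163.0548)=-0.0144; B=V−Δ·S=3.4971
Node (1,0) S=137.2400: V=(p*·4.4783+(1−p*)·23.4648)/1=9.2249; Δ=(4.4783−23.4648)/(149.5916−100.1852)=-0.3843; B=V−Δ·S=61.9653
Node (1,1) S=204.9200: V=(p*·0.2887+(1−p*)·4.4783)/1=1.3361; Δ=(0.2887−4.4783)/(223.3628−149.5916)=-0.0568; B=V−Δ·S=12.9737
Node (0,0) S=188.0000: V=(p*·1.3361+(1−p*)·9.2249)/1=3.3083; Δ=(1.3361−9.2249)/(204.9200−137.2400)=-0.1166; B=V−Δ·S=25.2216
The time-0 hedge costs 3.3083, which is the no-arbitrage price.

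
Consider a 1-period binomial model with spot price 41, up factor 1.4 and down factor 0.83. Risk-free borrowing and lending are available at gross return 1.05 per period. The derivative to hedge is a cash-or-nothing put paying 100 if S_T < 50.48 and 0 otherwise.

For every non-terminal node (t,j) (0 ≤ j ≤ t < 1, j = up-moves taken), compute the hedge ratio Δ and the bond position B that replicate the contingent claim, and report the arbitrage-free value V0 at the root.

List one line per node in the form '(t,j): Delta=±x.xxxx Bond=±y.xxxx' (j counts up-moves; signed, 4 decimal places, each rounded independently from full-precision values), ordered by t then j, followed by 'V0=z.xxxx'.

(0,0): Delta=-4.2790 Bond=233.9181
V0=58.4795

No-arbitrage ⇒ martingale measure with p* = (R−d)/(u−d) = 0.3860.
Terminal values V(1,·): V(1,0)=100.0000, V(1,1)=0.0000
(0,0): S=41.0000. Δ = (V_up−V_dn)/(S_up−S_dn) = (0.0000−100.0000)/(57.4000−34.0300) = -4.2790. V = [p*·0.0000 + (1−p*)·100.0000]/1.05 = 58.4795. B = V − Δ·S = 233.9181.
Root portfolio cost Δ·41+B reproduces V0=58.4795.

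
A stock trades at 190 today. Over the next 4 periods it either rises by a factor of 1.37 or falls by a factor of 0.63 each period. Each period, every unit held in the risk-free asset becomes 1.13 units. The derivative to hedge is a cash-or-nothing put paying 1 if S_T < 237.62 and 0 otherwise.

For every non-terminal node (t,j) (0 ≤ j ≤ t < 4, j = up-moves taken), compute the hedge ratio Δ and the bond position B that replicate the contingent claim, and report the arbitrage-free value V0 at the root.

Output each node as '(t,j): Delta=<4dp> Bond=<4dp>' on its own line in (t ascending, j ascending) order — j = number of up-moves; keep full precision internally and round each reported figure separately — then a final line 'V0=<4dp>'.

Under the risk-neutral measure, an up-move has probability p* = (R−d)/(u−d) = 0.6757 and values discount at R = 1.13.
Terminal payoffs: V(4,0)=1.0000, V(4,1)=1.0000, V(4,2)=1.0000, V(4,3)=0.0000, V(4,4)=0.0000
  t=3,j=0: stock 47.5089 → up 65.0872 (V=1.0000), down 29.9306 (V=1.0000). Price 0.8850; hedge Δ=0.0000, bond B=0.8850.
  t=3,j=1: stock 103.3131 → up 141.5389 (V=1.0000), down 65.0872 (V=1.0000). Price 0.8850; hedge Δ=0.0000, bond B=0.8850.
  t=3,j=2: stock 224.6649 → up 307.7910 (V=0.0000), down 141.5389 (V=1.0000). Price 0.2870; hedge Δ=-0.0060, bond B=1.6384.
  t=3,j=3: stock 488.5571 → up 669.3232 (V=0.0000), down 307.7910 (V=0.0000). Price 0.0000; hedge Δ=0.0000, bond B=0.0000.
  t=2,j=0: stock 75.4110 → up 103.3131 (V=0.8850), down 47.5089 (V=0.8850). Price 0.7831; hedge Δ=0.0000, bond B=0.7831.
  t=2,j=1: stock 163.9890 → up 224.6649 (V=0.2870), down 103.3131 (V=0.8850). Price 0.4256; hedge Δ=-0.0049, bond B=1.2336.
  t=2,j=2: stock 356.6110 → up 488.5571 (V=0.0000), down 224.6649 (V=0.2870). Price 0.0824; hedge Δ=-0.0011, bond B=0.4702.
  t=1,j=0: stock 119.7000 → up 163.9890 (V=0.4256), down 75.4110 (V=0.7831). Price 0.4793; hedge Δ=-0.0040, bond B=0.9624.
  t=1,j=1: stock 260.3000 → up 356.6110 (V=0.0824), down 163.9890 (V=0.4256). Price 0.1714; hedge Δ=-0.0018, bond B=0.6352.
  t=0,j=0: stock 190.0000 → up 260.3000 (V=0.1714), down 119.7000 (V=0.4793). Price 0.2400; hedge Δ=-0.0022, bond B=0.6561.
The time-0 hedge costs 0.2400, which is the no-arbitrage price.

(0,0): Delta=-0.0022 Bond=0.6561
(1,0): Delta=-0.0040 Bond=0.9624
(1,1): Delta=-0.0018 Bond=0.6352
(2,0): Delta=0.0000 Bond=0.7831
(2,1): Delta=-0.0049 Bond=1.2336
(2,2): Delta=-0.0011 Bond=0.4702
(3,0): Delta=0.0000 Bond=0.8850
(3,1): Delta=0.0000 Bond=0.8850
(3,2): Delta=-0.0060 Bond=1.6384
(3,3): Delta=0.0000 Bond=0.0000
V0=0.2400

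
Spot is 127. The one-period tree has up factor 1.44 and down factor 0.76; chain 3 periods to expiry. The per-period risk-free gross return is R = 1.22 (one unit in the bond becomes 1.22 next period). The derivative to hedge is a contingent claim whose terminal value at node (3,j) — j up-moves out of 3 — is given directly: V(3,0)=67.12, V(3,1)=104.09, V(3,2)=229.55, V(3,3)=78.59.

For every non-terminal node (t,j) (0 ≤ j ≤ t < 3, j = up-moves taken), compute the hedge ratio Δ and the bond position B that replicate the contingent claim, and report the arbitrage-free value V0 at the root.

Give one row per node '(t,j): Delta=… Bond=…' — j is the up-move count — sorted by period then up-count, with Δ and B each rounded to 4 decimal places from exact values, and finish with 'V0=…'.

(0,0): Delta=-0.0801 Bond=93.1461
(1,0): Delta=1.2093 Bond=-10.8127
(1,1): Delta=-0.4056 Bond=173.1583
(2,0): Delta=0.7412 Bond=21.1480
(2,1): Delta=1.3274 Bond=-29.6148
(2,2): Delta=-0.8430 Bond=326.4508
V0=82.9737

No-arbitrage ⇒ martingale measure with p* = (R−d)/(u−d) = 0.6765.
Terminal values V(3,·): V(3,0)=67.1200, V(3,1)=104.0900, V(3,2)=229.5500, V(3,3)=78.5900
Node (2,0) S=73.3552: V=(p*·104.0900+(1−p*)·67.1200)/1.22=75.5157; Δ=(104.0900−67.1200)/(105.6315−55.7500)=0.7412; B=V−Δ·S=21.1480
Node (2,1) S=138.9888: V=(p*·229.5500+(1−p*)·104.0900)/1.22=154.8852; Δ=(229.5500−104.0900)/(200.1439−105.6315)=1.3274; B=V−Δ·S=-29.6148
Node (2,2) S=263.3472: V=(p*·78.5900+(1−p*)·229.5500)/1.22=104.4508; Δ=(78.5900−229.5500)/(379.2200−200.1439)=-0.8430; B=V−Δ·S=326.4508
Node (1,0) S=96.5200: V=(p*·154.8852+(1−p*)·75.5157)/1.22=105.9073; Δ=(154.8852−75.5157)/(138.9888−73.3552)=1.2093; B=V−Δ·S=-10.8127
Node (1,1) S=182.8800: V=(p*·104.4508+(1−p*)·154.8852)/1.22=98.9900; Δ=(104.4508−154.8852)/(263.3472−138.9888)=-0.4056; B=V−Δ·S=173.1583
Node (0,0) S=127.0000: V=(p*·98.9900+(1−p*)·105.9073)/1.22=82.9737; Δ=(98.9900−105.9073)/(182.8800−96.5200)=-0.0801; B=V−Δ·S=93.1461
Root portfolio cost Δ·127+B reproduces V0=82.9737.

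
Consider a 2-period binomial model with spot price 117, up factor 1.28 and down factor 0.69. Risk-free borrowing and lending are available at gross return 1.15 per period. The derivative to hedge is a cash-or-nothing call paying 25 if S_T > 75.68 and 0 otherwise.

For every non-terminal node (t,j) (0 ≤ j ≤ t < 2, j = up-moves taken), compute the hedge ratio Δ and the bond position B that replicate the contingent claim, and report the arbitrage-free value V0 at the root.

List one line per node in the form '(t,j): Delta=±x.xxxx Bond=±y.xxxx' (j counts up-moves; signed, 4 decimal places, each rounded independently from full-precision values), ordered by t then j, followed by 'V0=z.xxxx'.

Under the risk-neutral measure, an up-move has probability p* = (R−d)/(u−d) = 0.7797 and values discount at R = 1.15.
Payoff layer (t=2): V(2,0)=0.0000, V(2,1)=25.0000, V(2,2)=25.0000
  t=1,j=0: stock 80.7300 → up 103.3344 (V=25.0000), down 55.7037 (V=0.0000). Price 16.9492; hedge Δ=0.5249, bond B=-25.4237.
  t=1,j=1: stock 149.7600 → up 191.6928 (V=25.0000), down 103.3344 (V=25.0000). Price 21.7391; hedge Δ=0.0000, bond B=21.7391.
  t=0,j=0: stock 117.0000 → up 149.7600 (V=21.7391), down 80.7300 (V=16.9492). Price 17.9858; hedge Δ=0.0694, bond B=9.8672.
Root portfolio cost Δ·117+B reproduces V0=17.9858.

(0,0): Delta=0.0694 Bond=9.8672
(1,0): Delta=0.5249 Bond=-25.4237
(1,1): Delta=0.0000 Bond=21.7391
V0=17.9858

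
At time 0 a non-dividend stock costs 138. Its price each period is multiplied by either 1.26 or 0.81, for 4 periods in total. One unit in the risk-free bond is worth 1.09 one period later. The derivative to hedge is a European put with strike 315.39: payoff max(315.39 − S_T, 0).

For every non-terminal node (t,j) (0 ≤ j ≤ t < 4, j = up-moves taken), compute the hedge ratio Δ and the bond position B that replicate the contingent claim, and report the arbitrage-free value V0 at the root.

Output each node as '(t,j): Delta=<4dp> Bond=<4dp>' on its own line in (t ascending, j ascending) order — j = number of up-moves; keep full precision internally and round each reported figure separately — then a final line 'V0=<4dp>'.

(0,0): Delta=-0.9028 Bond=213.4665
(1,0): Delta=-1.0000 Bond=243.5389
(1,1): Delta=-0.8649 Bond=226.0846
(2,0): Delta=-1.0000 Bond=265.4575
(2,1): Delta=-1.0000 Bond=265.4575
(2,2): Delta=-0.8122 Bond=234.8812
(3,0): Delta=-1.0000 Bond=289.3486
(3,1): Delta=-1.0000 Bond=289.3486
(3,2): Delta=-1.0000 Bond=289.3486
(3,3): Delta=-0.7389 Bond=235.7856
V0=88.8745

Under the risk-neutral measure, an up-move has probability p* = (R−d)/(u−d) = 0.6222 and values discount at R = 1.09.
Terminal values V(4,·): V(4,0)=255.9855, V(4,1)=222.9830, V(4,2)=171.6458, V(4,3)=91.7880, V(4,4)=0.0000
Node (3,0) S=73.3389: V=(p*·222.9830+(1−p*)·255.9855)/1.09=216.0098; Δ=(222.9830−255.9855)/(92.4070−59.4045)=-1.0000; B=V−Δ·S=289.3486
Node (3,1) S=114.0827: V=(p*·171.6458+(1−p*)·222.9830)/1.09=175.2660; Δ=(171.6458−222.9830)/(143.7442−92.4070)=-1.0000; B=V−Δ·S=289.3486
Node (3,2) S=177.4619: V=(p*·91.7880+(1−p*)·171.6458)/1.09=111.8867; Δ=(91.7880−171.6458)/(223.6020−143.7442)=-1.0000; B=V−Δ·S=289.3486
Node (3,3) S=276.0519: V=(p*·0.0000+(1−p*)·91.7880)/1.09=31.8123; Δ=(0.0000−91.7880)/(347.8254−223.6020)=-0.7389; B=V−Δ·S=235.7856
Node (2,0) S=90.5418: V=(p*·175.2660+(1−p*)·216.0098)/1.09=174.9157; Δ=(175.2660−216.0098)/(114.0827−73.3389)=-1.0000; B=V−Δ·S=265.4575
Node (2,1) S=140.8428: V=(p*·111.8867+(1−p*)·175.2660)/1.09=124.6147; Δ=(111.8867−175.2660)/(177.4619−114.0827)=-1.0000; B=V−Δ·S=265.4575
Node (2,2) S=219.0888: V=(p*·31.8123+(1−p*)·111.8867)/1.09=56.9382; Δ=(31.8123−111.8867)/(276.0519−177.4619)=-0.8122; B=V−Δ·S=234.8812
Node (1,0) S=111.7800: V=(p*·124.6147+(1−p*)·174.9157)/1.09=131.7589; Δ=(124.6147−174.9157)/(140.8428−90.5418)=-1.0000; B=V−Δ·S=243.5389
Node (1,1) S=173.8800: V=(p*·56.9382+(1−p*)·124.6147)/1.09=75.6925; Δ=(56.9382−124.6147)/(219.0888−140.8428)=-0.8649; B=V−Δ·S=226.0846
Node (0,0) S=138.0000: V=(p*·75.6925+(1−p*)·131.7589)/1.09=88.8745; Δ=(75.6925−131.7589)/(173.8800−111.7800)=-0.9028; B=V−Δ·S=213.4665
Check: Δ(0,0)·S0 + B(0,0) = 88.8745 = V0.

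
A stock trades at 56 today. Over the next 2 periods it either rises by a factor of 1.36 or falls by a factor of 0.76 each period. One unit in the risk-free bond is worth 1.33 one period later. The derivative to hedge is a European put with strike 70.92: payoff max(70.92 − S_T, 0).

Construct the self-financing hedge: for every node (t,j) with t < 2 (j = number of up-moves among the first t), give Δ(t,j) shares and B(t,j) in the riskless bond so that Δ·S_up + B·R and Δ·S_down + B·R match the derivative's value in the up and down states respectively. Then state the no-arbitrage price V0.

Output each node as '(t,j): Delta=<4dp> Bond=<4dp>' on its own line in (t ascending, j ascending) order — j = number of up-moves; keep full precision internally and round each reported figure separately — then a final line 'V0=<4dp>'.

The replicating-portfolio and risk-neutral prices coincide; use p* = (1.33−0.76)/(1.36−0.76) = 0.9500 for the latter.
Terminal values V(2,·): V(2,0)=38.5744, V(2,1)=13.0384, V(2,2)=0.0000
Node (1,0) S=42.5600: V=(p*·13.0384+(1−p*)·38.5744)/1.33=10.7633; Δ=(13.0384−38.5744)/(57.8816−32.3456)=-1.0000; B=V−Δ·S=53.3233
Node (1,1) S=76.1600: V=(p*·0.0000+(1−p*)·13.0384)/1.33=0.4902; Δ=(0.0000−13.0384)/(103.5776−57.8816)=-0.2853; B=V−Δ·S=22.2208
Node (0,0) S=56.0000: V=(p*·0.4902+(1−p*)·10.7633)/1.33=0.7548; Δ=(0.4902−10.7633)/(76.1600−42.5600)=-0.3057; B=V−Δ·S=17.8767
Check: Δ(0,0)·S0 + B(0,0) = 0.7548 = V0.

(0,0): Delta=-0.3057 Bond=17.8767
(1,0): Delta=-1.0000 Bond=53.3233
(1,1): Delta=-0.2853 Bond=22.2208
V0=0.7548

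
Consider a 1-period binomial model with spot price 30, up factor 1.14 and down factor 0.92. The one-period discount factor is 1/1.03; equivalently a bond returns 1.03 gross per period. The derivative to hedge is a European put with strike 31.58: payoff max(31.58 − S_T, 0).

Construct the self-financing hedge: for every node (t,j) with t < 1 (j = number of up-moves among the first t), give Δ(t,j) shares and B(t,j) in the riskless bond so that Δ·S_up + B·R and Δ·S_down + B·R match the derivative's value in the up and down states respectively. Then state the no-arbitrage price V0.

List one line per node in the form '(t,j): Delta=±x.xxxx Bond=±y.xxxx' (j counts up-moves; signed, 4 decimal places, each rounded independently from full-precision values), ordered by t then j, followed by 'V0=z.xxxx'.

The replicating-portfolio and risk-neutral prices coincide; use p* = (1.03−0.92)/(1.14−0.92) = 0.5000 for the latter.
Terminal values V(1,·): V(1,0)=3.9800, V(1,1)=0.0000
  t=0,j=0: stock 30.0000 → up 34.2000 (V=0.0000), down 27.6000 (V=3.9800). Price 1.9320; hedge Δ=-0.6030, bond B=20.0229.
Self-financing check: at every node Δ·S+B equals the discounted successor values.

(0,0): Delta=-0.6030 Bond=20.0229
V0=1.9320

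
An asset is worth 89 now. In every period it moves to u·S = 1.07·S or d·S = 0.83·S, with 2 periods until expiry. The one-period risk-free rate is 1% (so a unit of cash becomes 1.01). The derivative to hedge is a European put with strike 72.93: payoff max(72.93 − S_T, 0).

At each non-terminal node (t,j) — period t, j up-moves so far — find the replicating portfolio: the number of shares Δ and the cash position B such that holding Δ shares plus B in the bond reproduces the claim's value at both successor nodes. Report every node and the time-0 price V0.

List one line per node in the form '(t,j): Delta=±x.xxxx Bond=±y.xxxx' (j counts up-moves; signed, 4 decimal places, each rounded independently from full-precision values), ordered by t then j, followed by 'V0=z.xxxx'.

(0,0): Delta=-0.1346 Bond=12.6940
(1,0): Delta=-0.6553 Bond=51.2836
(1,1): Delta=0.0000 Bond=0.0000
V0=0.7118

Since d<R<u, set p* = (R−d)/(u−d) = 0.7500; price each node as the discounted p*-expectation of its children.
Terminal values V(2,·): V(2,0)=11.6179, V(2,1)=0.0000, V(2,2)=0.0000
(1,0): S=73.8700. Δ = (V_up−V_dn)/(S_up−S_dn) = (0.0000−11.6179)/(79.0409−61.3121) = -0.6553. V = [p*·0.0000 + (1−p*)·11.6179]/1.01 = 2.8757. B = V − Δ·S = 51.2836.
(1,1): S=95.2300. Δ = (V_up−V_dn)/(S_up−S_dn) = (0.0000−0.0000)/(101.8961−79.0409) = 0.0000. V = [p*·0.0000 + (1−p*)·0.0000]/1.01 = 0.0000. B = V − Δ·S = 0.0000.
(0,0): S=89.0000. Δ = (V_up−V_dn)/(S_up−S_dn) = (0.0000−2.8757)/(95.2300−73.8700) = -0.1346. V = [p*·0.0000 + (1−p*)·2.8757]/1.01 = 0.7118. B = V − Δ·S = 12.6940.
Self-financing check: at every node Δ·S+B equals the discounted successor values.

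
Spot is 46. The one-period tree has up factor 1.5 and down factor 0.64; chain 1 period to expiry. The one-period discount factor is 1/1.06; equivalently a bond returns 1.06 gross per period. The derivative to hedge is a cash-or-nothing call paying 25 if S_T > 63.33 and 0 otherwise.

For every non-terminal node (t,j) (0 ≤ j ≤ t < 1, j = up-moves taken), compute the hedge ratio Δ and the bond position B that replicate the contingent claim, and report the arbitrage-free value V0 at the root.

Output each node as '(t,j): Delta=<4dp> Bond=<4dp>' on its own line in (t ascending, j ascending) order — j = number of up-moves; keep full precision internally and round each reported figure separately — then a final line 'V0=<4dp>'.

(0,0): Delta=0.6320 Bond=-17.5516
V0=11.5182

Risk-neutral probability p* = (R−d)/(u−d) = (1.06−0.64)/(1.5−0.64) = 0.4884.
At expiry t=1: V(1,0)=0.0000, V(1,1)=25.0000
Node (0,0) S=46.0000: V=(p*·25.0000+(1−p*)·0.0000)/1.06=11.5182; Δ=(25.0000−0.0000)/(69.0000−29.4400)=0.6320; B=V−Δ·S=-17.5516
Root portfolio cost Δ·46+B reproduces V0=11.5182.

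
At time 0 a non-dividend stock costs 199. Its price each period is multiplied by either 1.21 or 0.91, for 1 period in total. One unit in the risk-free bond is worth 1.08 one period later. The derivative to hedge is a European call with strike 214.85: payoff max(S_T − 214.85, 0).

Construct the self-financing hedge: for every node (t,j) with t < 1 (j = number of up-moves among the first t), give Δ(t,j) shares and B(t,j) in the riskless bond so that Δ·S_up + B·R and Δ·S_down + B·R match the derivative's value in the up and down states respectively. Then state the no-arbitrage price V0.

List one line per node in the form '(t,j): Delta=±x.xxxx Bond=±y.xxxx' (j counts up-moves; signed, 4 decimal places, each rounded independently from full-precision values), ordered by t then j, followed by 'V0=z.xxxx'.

Risk-neutral probability p* = (R−d)/(u−d) = (1.08−0.91)/(1.21−0.91) = 0.5667.
Payoff layer (t=1): V(1,0)=0.0000, V(1,1)=25.9400
(0,0): S=199.0000. Δ = (V_up−V_dn)/(S_up−S_dn) = (25.9400−0.0000)/(240.7900−181.0900) = 0.4345. V = [p*·25.9400 + (1−p*)·0.0000]/1.08 = 13.6105. B = V − Δ·S = -72.8562.
Each (Δ,B) replicates both successor values, so the strategy is self-financing and V0 is arbitrage-free.

(0,0): Delta=0.4345 Bond=-72.8562
V0=13.6105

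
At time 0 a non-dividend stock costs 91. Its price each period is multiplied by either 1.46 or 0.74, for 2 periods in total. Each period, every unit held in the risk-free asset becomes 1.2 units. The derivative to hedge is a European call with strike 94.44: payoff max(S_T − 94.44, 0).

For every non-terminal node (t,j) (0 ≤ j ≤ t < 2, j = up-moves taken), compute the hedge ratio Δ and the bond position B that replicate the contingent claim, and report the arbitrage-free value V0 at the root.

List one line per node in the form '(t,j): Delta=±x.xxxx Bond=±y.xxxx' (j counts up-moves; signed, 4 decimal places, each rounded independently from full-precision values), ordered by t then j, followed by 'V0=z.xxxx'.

(0,0): Delta=0.7951 Bond=-42.8996
(1,0): Delta=0.0800 Bond=-3.3201
(1,1): Delta=1.0000 Bond=-78.7000
V0=29.4562

Since d<R<u, set p* = (R−d)/(u−d) = 0.6389; price each node as the discounted p*-expectation of its children.
Payoff layer (t=2): V(2,0)=0.0000, V(2,1)=3.8764, V(2,2)=99.5356
Node (1,0) S=67.3400: V=(p*·3.8764+(1−p*)·0.0000)/1.2=2.0638; Δ=(3.8764−0.0000)/(98.3164−49.8316)=0.0800; B=V−Δ·S=-3.3201
Node (1,1) S=132.8600: V=(p*·99.5356+(1−p*)·3.8764)/1.2=54.1600; Δ=(99.5356−3.8764)/(193.9756−98.3164)=1.0000; B=V−Δ·S=-78.7000
Node (0,0) S=91.0000: V=(p*·54.1600+(1−p*)·2.0638)/1.2=29.4562; Δ=(54.1600−2.0638)/(132.8600−67.3400)=0.7951; B=V−Δ·S=-42.8996
Root portfolio cost Δ·91+B reproduces V0=29.4562.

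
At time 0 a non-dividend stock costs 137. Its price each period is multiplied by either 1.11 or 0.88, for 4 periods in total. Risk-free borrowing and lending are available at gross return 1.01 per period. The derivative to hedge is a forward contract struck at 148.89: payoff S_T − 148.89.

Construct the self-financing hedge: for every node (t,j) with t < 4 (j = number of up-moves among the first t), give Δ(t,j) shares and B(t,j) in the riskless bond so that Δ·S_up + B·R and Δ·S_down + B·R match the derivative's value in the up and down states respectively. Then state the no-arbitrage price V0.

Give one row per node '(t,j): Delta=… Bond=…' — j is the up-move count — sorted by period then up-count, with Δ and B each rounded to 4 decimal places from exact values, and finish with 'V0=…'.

(0,0): Delta=1.0000 Bond=-143.0804
(1,0): Delta=1.0000 Bond=-144.5112
(1,1): Delta=1.0000 Bond=-144.5112
(2,0): Delta=1.0000 Bond=-145.9563
(2,1): Delta=1.0000 Bond=-145.9563
(2,2): Delta=1.0000 Bond=-145.9563
(3,0): Delta=1.0000 Bond=-147.4158
(3,1): Delta=1.0000 Bond=-147.4158
(3,2): Delta=1.0000 Bond=-147.4158
(3,3): Delta=1.0000 Bond=-147.4158
V0=-6.0804

The replicating-portfolio and risk-neutral prices coincide; use p* = (1.01−0.88)/(1.11−0.88) = 0.5652 for the latter.
At expiry t=4: V(4,0)=-66.7317, V(4,1)=-45.2586, V(4,2)=-18.1731, V(4,3)=15.9916, V(4,4)=59.0856
(3,0): S=93.3617. Δ = (V_up−V_dn)/(S_up−S_dn) = (-45.2586−-66.7317)/(103.6314−82.1583) = 1.0000. V = [p*·-45.2586 + (1−p*)·-66.7317]/1.01 = -54.0542. B = V − Δ·S = -147.4158.
(3,1): S=117.7630. Δ = (V_up−V_dn)/(S_up−S_dn) = (-18.1731−-45.2586)/(130.7169−103.6314) = 1.0000. V = [p*·-18.1731 + (1−p*)·-45.2586]/1.01 = -29.6528. B = V − Δ·S = -147.4158.
(3,2): S=148.5420. Δ = (V_up−V_dn)/(S_up−S_dn) = (15.9916−-18.1731)/(164.8816−130.7169) = 1.0000. V = [p*·15.9916 + (1−p*)·-18.1731]/1.01 = 1.1261. B = V − Δ·S = -147.4158.
(3,3): S=187.3654. Δ = (V_up−V_dn)/(S_up−S_dn) = (59.0856−15.9916)/(207.9756−164.8816) = 1.0000. V = [p*·59.0856 + (1−p*)·15.9916]/1.01 = 39.9496. B = V − Δ·S = -147.4158.
(2,0): S=106.0928. Δ = (V_up−V_dn)/(S_up−S_dn) = (-29.6528−-54.0542)/(117.7630−93.3617) = 1.0000. V = [p*·-29.6528 + (1−p*)·-54.0542]/1.01 = -39.8635. B = V − Δ·S = -145.9563.
(2,1): S=133.8216. Δ = (V_up−V_dn)/(S_up−S_dn) = (1.1261−-29.6528)/(148.5420−117.7630) = 1.0000. V = [p*·1.1261 + (1−p*)·-29.6528]/1.01 = -12.1347. B = V − Δ·S = -145.9563.
(2,2): S=168.7977. Δ = (V_up−V_dn)/(S_up−S_dn) = (39.9496−1.1261)/(187.3654−148.5420) = 1.0000. V = [p*·39.9496 + (1−p*)·1.1261]/1.01 = 22.8414. B = V − Δ·S = -145.9563.
(1,0): S=120.5600. Δ = (V_up−V_dn)/(S_up−S_dn) = (-12.1347−-39.8635)/(133.8216−106.0928) = 1.0000. V = [p*·-12.1347 + (1−p*)·-39.8635]/1.01 = -23.9512. B = V − Δ·S = -144.5112.
(1,1): S=152.0700. Δ = (V_up−V_dn)/(S_up−S_dn) = (22.8414−-12.1347)/(168.7977−133.8216) = 1.0000. V = [p*·22.8414 + (1−p*)·-12.1347]/1.01 = 7.5588. B = V − Δ·S = -144.5112.
(0,0): S=137.0000. Δ = (V_up−V_dn)/(S_up−S_dn) = (7.5588−-23.9512)/(152.0700−120.5600) = 1.0000. V = [p*·7.5588 + (1−p*)·-23.9512]/1.01 = -6.0804. B = V − Δ·S = -143.0804.
Self-financing check: at every node Δ·S+B equals the discounted successor values.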